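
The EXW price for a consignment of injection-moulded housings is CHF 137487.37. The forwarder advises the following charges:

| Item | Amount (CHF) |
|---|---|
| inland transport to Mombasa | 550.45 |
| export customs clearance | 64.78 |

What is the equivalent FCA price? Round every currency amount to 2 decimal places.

From EXW to FCA, the seller additionally bears: inland to port, export clearance.
FCA price = 137487.37 + 550.45 + 64.78 = 138102.60

FCA price: CHF 138102.60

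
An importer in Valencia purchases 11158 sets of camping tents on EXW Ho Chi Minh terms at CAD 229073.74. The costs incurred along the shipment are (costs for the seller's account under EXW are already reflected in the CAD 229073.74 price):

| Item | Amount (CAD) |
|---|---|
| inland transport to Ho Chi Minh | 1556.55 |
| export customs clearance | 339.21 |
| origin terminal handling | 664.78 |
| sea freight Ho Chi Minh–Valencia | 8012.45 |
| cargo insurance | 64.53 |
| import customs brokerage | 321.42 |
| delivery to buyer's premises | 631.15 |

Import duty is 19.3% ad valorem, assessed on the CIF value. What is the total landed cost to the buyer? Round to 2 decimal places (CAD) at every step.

EXW: the seller makes goods available at their premises; the buyer bears all onward costs.
CIF value = EXW price + inland to port + export clearance + origin terminal + freight + insurance = 229073.74 + 1556.55 + 339.21 + 664.78 + 8012.45 + 64.53 = 239711.26
Import duty = 239711.26 × 19.3% = 46264.27
Buyer bears: inland to port 1556.55 + export clearance 339.21 + origin terminal 664.78 + freight 8012.45 + insurance 64.53 + brokerage 321.42 + delivery 631.15 + duty 46264.27 = 57854.36
Landed cost = invoice 229073.74 + 57854.36 = 286928.10

Total landed cost: CAD 286928.10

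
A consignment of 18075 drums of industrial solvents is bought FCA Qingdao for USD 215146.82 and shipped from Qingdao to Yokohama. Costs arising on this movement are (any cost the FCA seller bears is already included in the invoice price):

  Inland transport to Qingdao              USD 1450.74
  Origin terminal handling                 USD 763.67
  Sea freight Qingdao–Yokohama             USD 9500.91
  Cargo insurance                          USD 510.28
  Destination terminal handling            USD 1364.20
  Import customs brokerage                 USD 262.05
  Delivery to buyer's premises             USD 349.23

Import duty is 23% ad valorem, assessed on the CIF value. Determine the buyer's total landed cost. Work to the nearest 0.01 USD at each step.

FCA: the seller delivers export-cleared goods to the carrier; the buyer bears costs from that point.
Already in the invoice (seller's account under FCA): inland to port — exclude.
CIF value = FCA price + origin terminal + freight + insurance = 215146.82 + 763.67 + 9500.91 + 510.28 = 225921.68
Import duty = 225921.68 × 23% = 51961.99
Buyer bears: origin terminal 763.67 + freight 9500.91 + insurance 510.28 + destination terminal 1364.20 + brokerage 262.05 + delivery 349.23 + duty 51961.99 = 64712.33
Landed cost = invoice 215146.82 + 64712.33 = 279859.15

Total landed cost: USD 279859.15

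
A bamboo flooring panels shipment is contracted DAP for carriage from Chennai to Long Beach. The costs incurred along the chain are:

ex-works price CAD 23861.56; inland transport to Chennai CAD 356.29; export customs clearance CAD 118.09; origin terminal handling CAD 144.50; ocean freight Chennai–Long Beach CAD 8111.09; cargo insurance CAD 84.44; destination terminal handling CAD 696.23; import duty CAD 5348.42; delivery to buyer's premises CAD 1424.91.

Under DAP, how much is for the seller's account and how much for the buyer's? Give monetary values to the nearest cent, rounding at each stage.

DAP: the seller bears all costs to the named destination except import duty and clearance.
Seller's account: goods 23861.56 + inland to port 356.29 + export clearance 118.09 + origin terminal 144.50 + freight 8111.09 + insurance 84.44 + destination terminal 696.23 + delivery 1424.91 = 34797.11
Buyer's account: duty 5348.42 = 5348.42

Seller: CAD 34797.11; buyer: CAD 5348.42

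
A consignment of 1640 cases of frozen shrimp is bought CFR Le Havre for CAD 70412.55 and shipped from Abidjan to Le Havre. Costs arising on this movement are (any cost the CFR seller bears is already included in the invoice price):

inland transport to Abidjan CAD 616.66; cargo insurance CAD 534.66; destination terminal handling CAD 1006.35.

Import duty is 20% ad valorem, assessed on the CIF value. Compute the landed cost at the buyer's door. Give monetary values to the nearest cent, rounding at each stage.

Total landed cost: CAD 86143.00

CFR: the seller pays costs through ocean freight to the destination port, but not insurance.
Already in the invoice (seller's account under CFR): inland to port — exclude.
CIF value = CFR price + insurance = 70412.55 + 534.66 = 70947.21
Import duty = 70947.21 × 20% = 14189.44
Buyer bears: insurance 534.66 + destination terminal 1006.35 + duty 14189.44 = 15730.45
Landed cost = invoice 70412.55 + 15730.45 = 86143.00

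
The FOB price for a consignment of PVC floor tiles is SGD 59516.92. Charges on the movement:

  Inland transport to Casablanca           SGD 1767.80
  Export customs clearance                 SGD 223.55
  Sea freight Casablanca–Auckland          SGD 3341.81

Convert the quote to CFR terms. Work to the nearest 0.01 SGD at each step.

CFR price: SGD 62858.73

Not relevant to the conversion: export clearance, inland to port — on the seller under both FOB and CFR; already in the FOB price and stays in the CFR price.
From FOB to CFR, the seller additionally bears: freight.
CFR price = 59516.92 + 3341.81 = 62858.73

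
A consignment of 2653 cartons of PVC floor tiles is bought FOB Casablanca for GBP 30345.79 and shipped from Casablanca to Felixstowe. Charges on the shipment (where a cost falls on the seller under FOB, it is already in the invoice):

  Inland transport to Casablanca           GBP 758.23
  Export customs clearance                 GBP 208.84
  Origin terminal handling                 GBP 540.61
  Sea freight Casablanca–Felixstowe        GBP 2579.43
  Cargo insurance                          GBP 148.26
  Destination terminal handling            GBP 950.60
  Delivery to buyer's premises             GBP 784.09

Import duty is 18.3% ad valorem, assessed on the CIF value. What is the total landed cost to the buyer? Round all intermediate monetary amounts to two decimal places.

Total landed cost: GBP 40860.62

FOB: the seller bears costs until goods are on board at the origin port; the buyer bears freight, insurance and all costs thereafter.
Already in the invoice (seller's account under FOB): inland to port, export clearance, origin terminal — exclude.
CIF value = FOB price + freight + insurance = 30345.79 + 2579.43 + 148.26 = 33073.48
Import duty = 33073.48 × 18.3% = 6052.45
Buyer bears: freight 2579.43 + insurance 148.26 + destination terminal 950.60 + delivery 784.09 + duty 6052.45 = 10514.83
Landed cost = invoice 30345.79 + 10514.83 = 40860.62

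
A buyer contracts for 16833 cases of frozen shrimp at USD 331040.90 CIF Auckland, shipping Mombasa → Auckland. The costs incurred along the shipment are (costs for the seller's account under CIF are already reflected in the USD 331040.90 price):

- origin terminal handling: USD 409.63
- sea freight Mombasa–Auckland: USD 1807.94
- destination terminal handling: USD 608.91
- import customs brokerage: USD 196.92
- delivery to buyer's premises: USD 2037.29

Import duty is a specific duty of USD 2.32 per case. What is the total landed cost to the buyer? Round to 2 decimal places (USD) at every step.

CIF: the seller pays costs through ocean freight and marine insurance to the destination port.
Already in the invoice (seller's account under CIF): origin terminal, freight — exclude.
The CIF price already equals the CIF value: 331040.90
Import duty = 16833 × 2.32 = 39052.56
Buyer bears: destination terminal 608.91 + brokerage 196.92 + delivery 2037.29 + duty 39052.56 = 41895.68
Landed cost = invoice 331040.90 + 41895.68 = 372936.58

Total landed cost: USD 372936.58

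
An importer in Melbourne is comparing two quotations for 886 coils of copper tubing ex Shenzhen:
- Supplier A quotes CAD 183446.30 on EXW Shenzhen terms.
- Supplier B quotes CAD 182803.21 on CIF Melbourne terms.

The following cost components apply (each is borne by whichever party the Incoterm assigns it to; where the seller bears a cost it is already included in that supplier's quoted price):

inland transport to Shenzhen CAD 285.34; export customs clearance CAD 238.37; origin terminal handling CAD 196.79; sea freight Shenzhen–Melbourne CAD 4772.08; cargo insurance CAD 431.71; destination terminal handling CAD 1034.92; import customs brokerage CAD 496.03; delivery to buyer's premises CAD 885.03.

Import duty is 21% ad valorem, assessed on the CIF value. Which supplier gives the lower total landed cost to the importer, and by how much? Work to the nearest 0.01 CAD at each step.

Supplier B is cheaper by CAD 7946.53

Supplier A (EXW):
CIF value = EXW price + inland to port + export clearance + origin terminal + freight + insurance = 183446.30 + 285.34 + 238.37 + 196.79 + 4772.08 + 431.71 = 189370.59
Import duty = 189370.59 × 21% = 39767.82
Buyer bears (A): 285.34 + 238.37 + 196.79 + 4772.08 + 431.71 + 1034.92 + 496.03 + 885.03 = 8340.27
Landed cost (A) = invoice 183446.30 + 8340.27 + duty 39767.82 = 231554.39
Supplier B (CIF):
The CIF price already equals the CIF value: 182803.21
Import duty = 182803.21 × 21% = 38388.67
Buyer bears (B): 1034.92 + 496.03 + 885.03 = 2415.98
Landed cost (B) = invoice 182803.21 + 2415.98 + duty 38388.67 = 223607.86
Difference = |231554.39 − 223607.86| = 7946.53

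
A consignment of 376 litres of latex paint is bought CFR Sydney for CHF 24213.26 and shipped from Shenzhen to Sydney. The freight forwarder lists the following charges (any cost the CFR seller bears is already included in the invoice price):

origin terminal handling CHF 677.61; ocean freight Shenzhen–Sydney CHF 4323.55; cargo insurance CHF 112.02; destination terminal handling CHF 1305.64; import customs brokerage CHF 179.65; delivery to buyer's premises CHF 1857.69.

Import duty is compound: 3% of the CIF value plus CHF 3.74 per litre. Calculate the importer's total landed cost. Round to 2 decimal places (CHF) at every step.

Total landed cost: CHF 29804.26

CFR: the seller pays costs through ocean freight to the destination port, but not insurance.
Already in the invoice (seller's account under CFR): origin terminal, freight — exclude.
CIF value = CFR price + insurance = 24213.26 + 112.02 = 24325.28
Ad valorem component: 24325.28 × 3% = 729.76
Specific component: 376 × 3.74 = 1406.24
Import duty = 729.76 + 1406.24 = 2136.00
Buyer bears: insurance 112.02 + destination terminal 1305.64 + brokerage 179.65 + delivery 1857.69 + duty 2136.00 = 5591.00
Landed cost = invoice 24213.26 + 5591.00 = 29804.26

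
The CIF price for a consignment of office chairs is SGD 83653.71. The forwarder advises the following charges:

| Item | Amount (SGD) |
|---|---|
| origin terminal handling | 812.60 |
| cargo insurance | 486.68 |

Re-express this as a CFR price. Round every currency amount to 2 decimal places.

CFR price: SGD 83167.03

Not relevant to the conversion: origin terminal — on the seller under both CIF and CFR; already in the CIF price and stays in the CFR price.
From CIF to CFR, the seller no longer bears: insurance.
CFR price = 83653.71 − 486.68 = 83167.03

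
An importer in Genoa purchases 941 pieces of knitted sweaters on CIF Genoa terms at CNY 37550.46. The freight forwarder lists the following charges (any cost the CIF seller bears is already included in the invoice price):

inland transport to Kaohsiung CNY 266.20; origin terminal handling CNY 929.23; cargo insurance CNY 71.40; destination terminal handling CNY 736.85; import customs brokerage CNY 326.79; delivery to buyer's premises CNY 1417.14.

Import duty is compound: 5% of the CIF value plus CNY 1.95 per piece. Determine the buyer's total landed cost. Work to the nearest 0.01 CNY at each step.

Total landed cost: CNY 43743.71

CIF: the seller pays costs through ocean freight and marine insurance to the destination port.
Already in the invoice (seller's account under CIF): inland to port, origin terminal, insurance — exclude.
The CIF price already equals the CIF value: 37550.46
Ad valorem component: 37550.46 × 5% = 1877.52
Specific component: 941 × 1.95 = 1834.95
Import duty = 1877.52 + 1834.95 = 3712.47
Buyer bears: destination terminal 736.85 + brokerage 326.79 + delivery 1417.14 + duty 3712.47 = 6193.25
Landed cost = invoice 37550.46 + 6193.25 = 43743.71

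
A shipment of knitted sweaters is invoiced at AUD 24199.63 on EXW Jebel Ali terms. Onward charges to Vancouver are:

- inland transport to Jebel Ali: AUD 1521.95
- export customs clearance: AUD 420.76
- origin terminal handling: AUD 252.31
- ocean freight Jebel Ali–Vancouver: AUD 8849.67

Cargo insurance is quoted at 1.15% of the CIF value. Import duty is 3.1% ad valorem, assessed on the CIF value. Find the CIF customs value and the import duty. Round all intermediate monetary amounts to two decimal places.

Let C be the CIF value. C = EXW price + pre-shipment costs + freight + 1.15% × C
C − 1.15% × C = 24199.63 + 1521.95 + 420.76 + 252.31 + 8849.67
0.9885 × C = 35244.32
C = 35244.32 / 0.9885 = 35654.34
Insurance premium = 1.15% × 35654.34 = 410.02
Import duty = 35654.34 × 3.1% = 1105.28

CIF value: AUD 35654.34; import duty: AUD 1105.28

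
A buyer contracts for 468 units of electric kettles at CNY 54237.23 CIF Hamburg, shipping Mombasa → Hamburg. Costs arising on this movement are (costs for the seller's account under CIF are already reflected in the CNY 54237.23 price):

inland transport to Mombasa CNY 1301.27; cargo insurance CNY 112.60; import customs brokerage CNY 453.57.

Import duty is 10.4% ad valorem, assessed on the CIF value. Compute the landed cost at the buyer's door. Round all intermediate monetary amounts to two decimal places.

Total landed cost: CNY 60331.47

CIF: the seller pays costs through ocean freight and marine insurance to the destination port.
Already in the invoice (seller's account under CIF): inland to port, insurance — exclude.
The CIF price already equals the CIF value: 54237.23
Import duty = 54237.23 × 10.4% = 5640.67
Buyer bears: brokerage 453.57 + duty 5640.67 = 6094.24
Landed cost = invoice 54237.23 + 6094.24 = 60331.47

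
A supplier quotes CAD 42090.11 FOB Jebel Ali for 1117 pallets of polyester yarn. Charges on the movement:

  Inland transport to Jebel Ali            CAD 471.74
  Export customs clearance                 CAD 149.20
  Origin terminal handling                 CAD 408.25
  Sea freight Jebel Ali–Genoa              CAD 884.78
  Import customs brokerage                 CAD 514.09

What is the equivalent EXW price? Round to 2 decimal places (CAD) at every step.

Not relevant to the conversion: freight, brokerage — on the buyer under both terms; not part of either seller's price.
From FOB to EXW, the seller no longer bears: inland to port, export clearance, origin terminal.
EXW price = 42090.11 − 471.74 − 149.20 − 408.25 = 41060.92

EXW price: CAD 41060.92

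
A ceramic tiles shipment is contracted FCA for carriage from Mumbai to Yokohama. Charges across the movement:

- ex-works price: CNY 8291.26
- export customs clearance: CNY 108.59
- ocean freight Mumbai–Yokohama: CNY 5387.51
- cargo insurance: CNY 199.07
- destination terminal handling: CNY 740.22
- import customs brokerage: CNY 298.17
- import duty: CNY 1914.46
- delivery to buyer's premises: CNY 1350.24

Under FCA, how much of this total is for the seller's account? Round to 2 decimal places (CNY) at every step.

FCA: the seller delivers export-cleared goods to the carrier; the buyer bears costs from that point.
Seller's account: goods 8291.26 + export clearance 108.59 = 8399.85
Buyer's account: freight 5387.51 + insurance 199.07 + destination terminal 740.22 + brokerage 298.17 + duty 1914.46 + delivery 1350.24 = 9889.67

Seller's account: CNY 8399.85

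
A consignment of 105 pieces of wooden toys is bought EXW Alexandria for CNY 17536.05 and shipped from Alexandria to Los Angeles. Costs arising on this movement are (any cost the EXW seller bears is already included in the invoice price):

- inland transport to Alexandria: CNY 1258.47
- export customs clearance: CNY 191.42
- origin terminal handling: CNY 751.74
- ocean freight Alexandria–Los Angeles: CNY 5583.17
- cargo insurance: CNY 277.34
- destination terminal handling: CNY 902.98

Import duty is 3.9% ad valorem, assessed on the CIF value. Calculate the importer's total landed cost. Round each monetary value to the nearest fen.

EXW: the seller makes goods available at their premises; the buyer bears all onward costs.
CIF value = EXW price + inland to port + export clearance + origin terminal + freight + insurance = 17536.05 + 1258.47 + 191.42 + 751.74 + 5583.17 + 277.34 = 25598.19
Import duty = 25598.19 × 3.9% = 998.33
Buyer bears: inland to port 1258.47 + export clearance 191.42 + origin terminal 751.74 + freight 5583.17 + insurance 277.34 + destination terminal 902.98 + duty 998.33 = 9963.45
Landed cost = invoice 17536.05 + 9963.45 = 27499.50

Total landed cost: CNY 27499.50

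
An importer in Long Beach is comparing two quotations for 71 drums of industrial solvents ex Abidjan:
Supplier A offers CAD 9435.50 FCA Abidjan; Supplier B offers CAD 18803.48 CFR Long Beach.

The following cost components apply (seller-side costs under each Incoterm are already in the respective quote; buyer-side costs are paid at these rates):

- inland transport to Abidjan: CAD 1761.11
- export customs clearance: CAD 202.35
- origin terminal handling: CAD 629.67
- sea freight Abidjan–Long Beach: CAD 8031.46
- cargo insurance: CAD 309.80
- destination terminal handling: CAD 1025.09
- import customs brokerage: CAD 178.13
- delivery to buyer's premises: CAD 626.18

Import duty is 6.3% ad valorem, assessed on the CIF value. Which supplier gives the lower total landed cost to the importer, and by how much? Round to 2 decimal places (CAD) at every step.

Supplier A (FCA):
CIF value = FCA price + origin terminal + freight + insurance = 9435.50 + 629.67 + 8031.46 + 309.80 = 18406.43
Import duty = 18406.43 × 6.3% = 1159.61
Buyer bears (A): 629.67 + 8031.46 + 309.80 + 1025.09 + 178.13 + 626.18 = 10800.33
Landed cost (A) = invoice 9435.50 + 10800.33 + duty 1159.61 = 21395.44
Supplier B (CFR):
CIF value = CFR price + insurance = 18803.48 + 309.80 = 19113.28
Import duty = 19113.28 × 6.3% = 1204.14
Buyer bears (B): 309.80 + 1025.09 + 178.13 + 626.18 = 2139.20
Landed cost (B) = invoice 18803.48 + 2139.20 + duty 1204.14 = 22146.82
Difference = |21395.44 − 22146.82| = 751.38

Supplier A is cheaper by CAD 751.38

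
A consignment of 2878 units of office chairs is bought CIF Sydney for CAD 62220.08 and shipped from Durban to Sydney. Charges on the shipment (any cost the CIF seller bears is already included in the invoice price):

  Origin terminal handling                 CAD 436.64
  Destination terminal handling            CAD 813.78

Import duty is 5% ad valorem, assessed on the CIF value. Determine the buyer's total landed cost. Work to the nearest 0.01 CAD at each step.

Total landed cost: CAD 66144.86

CIF: the seller pays costs through ocean freight and marine insurance to the destination port.
Already in the invoice (seller's account under CIF): origin terminal — exclude.
The CIF price already equals the CIF value: 62220.08
Import duty = 62220.08 × 5% = 3111.00
Buyer bears: destination terminal 813.78 + duty 3111.00 = 3924.78
Landed cost = invoice 62220.08 + 3924.78 = 66144.86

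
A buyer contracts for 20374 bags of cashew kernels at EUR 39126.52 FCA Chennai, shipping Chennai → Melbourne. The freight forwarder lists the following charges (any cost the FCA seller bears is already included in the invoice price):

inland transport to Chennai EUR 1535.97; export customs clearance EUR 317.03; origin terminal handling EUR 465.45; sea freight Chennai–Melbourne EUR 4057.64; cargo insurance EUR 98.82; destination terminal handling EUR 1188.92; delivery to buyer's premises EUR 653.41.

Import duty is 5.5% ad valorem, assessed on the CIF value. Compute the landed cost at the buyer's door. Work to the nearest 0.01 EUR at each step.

Total landed cost: EUR 47996.92

FCA: the seller delivers export-cleared goods to the carrier; the buyer bears costs from that point.
Already in the invoice (seller's account under FCA): inland to port, export clearance — exclude.
CIF value = FCA price + origin terminal + freight + insurance = 39126.52 + 465.45 + 4057.64 + 98.82 = 43748.43
Import duty = 43748.43 × 5.5% = 2406.16
Buyer bears: origin terminal 465.45 + freight 4057.64 + insurance 98.82 + destination terminal 1188.92 + delivery 653.41 + duty 2406.16 = 8870.40
Landed cost = invoice 39126.52 + 8870.40 = 47996.92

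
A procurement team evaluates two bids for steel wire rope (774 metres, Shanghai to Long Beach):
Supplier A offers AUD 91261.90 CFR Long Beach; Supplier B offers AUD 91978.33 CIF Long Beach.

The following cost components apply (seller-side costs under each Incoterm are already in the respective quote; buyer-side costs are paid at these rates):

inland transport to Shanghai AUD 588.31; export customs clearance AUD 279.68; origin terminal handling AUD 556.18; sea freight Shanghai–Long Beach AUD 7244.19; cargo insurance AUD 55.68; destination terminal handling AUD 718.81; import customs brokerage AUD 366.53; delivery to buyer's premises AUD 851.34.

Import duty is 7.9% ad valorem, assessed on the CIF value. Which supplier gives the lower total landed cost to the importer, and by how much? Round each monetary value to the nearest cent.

Supplier A is cheaper by AUD 712.95

Supplier A (CFR):
CIF value = CFR price + insurance = 91261.90 + 55.68 = 91317.58
Import duty = 91317.58 × 7.9% = 7214.09
Buyer bears (A): 55.68 + 718.81 + 366.53 + 851.34 = 1992.36
Landed cost (A) = invoice 91261.90 + 1992.36 + duty 7214.09 = 100468.35
Supplier B (CIF):
The CIF price already equals the CIF value: 91978.33
Import duty = 91978.33 × 7.9% = 7266.29
Buyer bears (B): 718.81 + 366.53 + 851.34 = 1936.68
Landed cost (B) = invoice 91978.33 + 1936.68 + duty 7266.29 = 101181.30
Difference = |100468.35 − 101181.30| = 712.95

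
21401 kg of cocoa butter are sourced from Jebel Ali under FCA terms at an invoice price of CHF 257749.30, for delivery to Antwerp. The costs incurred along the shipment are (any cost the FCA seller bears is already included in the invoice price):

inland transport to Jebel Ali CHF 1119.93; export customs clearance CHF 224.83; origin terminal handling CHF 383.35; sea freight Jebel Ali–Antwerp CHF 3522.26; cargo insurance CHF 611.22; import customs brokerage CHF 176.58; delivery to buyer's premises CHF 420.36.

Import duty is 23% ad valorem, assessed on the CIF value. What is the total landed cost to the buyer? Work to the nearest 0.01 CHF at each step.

FCA: the seller delivers export-cleared goods to the carrier; the buyer bears costs from that point.
Already in the invoice (seller's account under FCA): inland to port, export clearance — exclude.
CIF value = FCA price + origin terminal + freight + insurance = 257749.30 + 383.35 + 3522.26 + 611.22 = 262266.13
Import duty = 262266.13 × 23% = 60321.21
Buyer bears: origin terminal 383.35 + freight 3522.26 + insurance 611.22 + brokerage 176.58 + delivery 420.36 + duty 60321.21 = 65434.98
Landed cost = invoice 257749.30 + 65434.98 = 323184.28

Total landed cost: CHF 323184.28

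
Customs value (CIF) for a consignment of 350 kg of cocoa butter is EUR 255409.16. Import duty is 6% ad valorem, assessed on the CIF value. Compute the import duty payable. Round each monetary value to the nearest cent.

Import duty: EUR 15324.55

Import duty = 255409.16 × 6% = 15324.55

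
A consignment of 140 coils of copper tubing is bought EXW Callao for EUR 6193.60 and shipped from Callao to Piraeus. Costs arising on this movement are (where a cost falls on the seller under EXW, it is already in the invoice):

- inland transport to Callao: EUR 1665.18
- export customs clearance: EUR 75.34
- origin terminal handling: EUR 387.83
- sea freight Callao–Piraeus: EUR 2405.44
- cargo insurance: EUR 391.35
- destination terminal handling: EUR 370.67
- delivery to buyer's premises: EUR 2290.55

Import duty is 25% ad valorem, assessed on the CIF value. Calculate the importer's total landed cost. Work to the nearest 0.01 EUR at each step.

EXW: the seller makes goods available at their premises; the buyer bears all onward costs.
CIF value = EXW price + inland to port + export clearance + origin terminal + freight + insurance = 6193.60 + 1665.18 + 75.34 + 387.83 + 2405.44 + 391.35 = 11118.74
Import duty = 11118.74 × 25% = 2779.69
Buyer bears: inland to port 1665.18 + export clearance 75.34 + origin terminal 387.83 + freight 2405.44 + insurance 391.35 + destination terminal 370.67 + delivery 2290.55 + duty 2779.69 = 10366.05
Landed cost = invoice 6193.60 + 10366.05 = 16559.65

Total landed cost: EUR 16559.65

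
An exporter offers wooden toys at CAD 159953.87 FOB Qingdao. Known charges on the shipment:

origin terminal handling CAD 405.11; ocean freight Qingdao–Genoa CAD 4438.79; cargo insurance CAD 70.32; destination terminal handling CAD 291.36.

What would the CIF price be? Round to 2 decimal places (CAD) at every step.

CIF price: CAD 164462.98

Not relevant to the conversion: origin terminal — on the seller under both FOB and CIF; already in the FOB price and stays in the CIF price. destination terminal — on the buyer under both terms; not part of either seller's price.
From FOB to CIF, the seller additionally bears: freight, insurance.
CIF price = 159953.87 + 4438.79 + 70.32 = 164462.98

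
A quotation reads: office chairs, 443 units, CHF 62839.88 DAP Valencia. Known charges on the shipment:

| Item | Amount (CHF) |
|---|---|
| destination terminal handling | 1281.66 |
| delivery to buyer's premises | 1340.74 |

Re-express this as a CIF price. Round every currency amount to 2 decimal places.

CIF price: CHF 60217.48

From DAP to CIF, the seller no longer bears: destination terminal, delivery.
CIF price = 62839.88 − 1281.66 − 1340.74 = 60217.48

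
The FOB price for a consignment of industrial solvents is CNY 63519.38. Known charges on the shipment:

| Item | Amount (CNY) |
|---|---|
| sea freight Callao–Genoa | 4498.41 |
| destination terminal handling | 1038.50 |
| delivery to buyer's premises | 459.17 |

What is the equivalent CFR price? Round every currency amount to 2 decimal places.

CFR price: CNY 68017.79

Not relevant to the conversion: delivery, destination terminal — on the buyer under both terms; not part of either seller's price.
From FOB to CFR, the seller additionally bears: freight.
CFR price = 63519.38 + 4498.41 = 68017.79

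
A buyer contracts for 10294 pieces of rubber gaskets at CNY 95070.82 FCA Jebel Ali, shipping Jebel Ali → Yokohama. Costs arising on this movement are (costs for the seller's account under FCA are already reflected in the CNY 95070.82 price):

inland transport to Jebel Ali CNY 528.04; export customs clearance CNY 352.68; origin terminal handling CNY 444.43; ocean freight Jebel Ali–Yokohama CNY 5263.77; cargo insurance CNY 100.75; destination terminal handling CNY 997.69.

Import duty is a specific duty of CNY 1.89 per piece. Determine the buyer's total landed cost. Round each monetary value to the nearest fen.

Total landed cost: CNY 121333.12

FCA: the seller delivers export-cleared goods to the carrier; the buyer bears costs from that point.
Already in the invoice (seller's account under FCA): inland to port, export clearance — exclude.
CIF value = FCA price + origin terminal + freight + insurance = 95070.82 + 444.43 + 5263.77 + 100.75 = 100879.77
Import duty = 10294 × 1.89 = 19455.66
Buyer bears: origin terminal 444.43 + freight 5263.77 + insurance 100.75 + destination terminal 997.69 + duty 19455.66 = 26262.30
Landed cost = invoice 95070.82 + 26262.30 = 121333.12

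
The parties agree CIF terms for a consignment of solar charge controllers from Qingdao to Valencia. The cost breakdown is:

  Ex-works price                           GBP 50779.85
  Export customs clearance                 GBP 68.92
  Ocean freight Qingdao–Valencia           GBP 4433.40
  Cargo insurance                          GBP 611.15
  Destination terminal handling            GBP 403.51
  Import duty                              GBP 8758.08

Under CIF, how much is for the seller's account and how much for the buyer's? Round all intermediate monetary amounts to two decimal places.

CIF: the seller pays costs through ocean freight and marine insurance to the destination port.
Seller's account: goods 50779.85 + export clearance 68.92 + freight 4433.40 + insurance 611.15 = 55893.32
Buyer's account: destination terminal 403.51 + duty 8758.08 = 9161.59

Seller: GBP 55893.32; buyer: GBP 9161.59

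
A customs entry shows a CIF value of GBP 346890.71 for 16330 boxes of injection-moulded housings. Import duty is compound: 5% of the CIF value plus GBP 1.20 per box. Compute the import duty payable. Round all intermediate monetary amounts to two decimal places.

Import duty: GBP 36940.54

Ad valorem component: 346890.71 × 5% = 17344.54
Specific component: 16330 × 1.20 = 19596.00
Import duty = 17344.54 + 19596.00 = 36940.54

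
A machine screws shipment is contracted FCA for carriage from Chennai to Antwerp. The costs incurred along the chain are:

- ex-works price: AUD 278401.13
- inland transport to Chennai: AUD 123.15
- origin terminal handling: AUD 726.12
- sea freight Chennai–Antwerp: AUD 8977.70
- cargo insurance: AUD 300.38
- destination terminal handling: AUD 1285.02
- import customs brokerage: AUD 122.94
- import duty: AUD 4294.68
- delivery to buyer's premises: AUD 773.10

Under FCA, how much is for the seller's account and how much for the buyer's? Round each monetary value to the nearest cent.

FCA: the seller delivers export-cleared goods to the carrier; the buyer bears costs from that point.
Seller's account: goods 278401.13 + inland to port 123.15 = 278524.28
Buyer's account: origin terminal 726.12 + freight 8977.70 + insurance 300.38 + destination terminal 1285.02 + brokerage 122.94 + duty 4294.68 + delivery 773.10 = 16479.94

Seller: AUD 278524.28; buyer: AUD 16479.94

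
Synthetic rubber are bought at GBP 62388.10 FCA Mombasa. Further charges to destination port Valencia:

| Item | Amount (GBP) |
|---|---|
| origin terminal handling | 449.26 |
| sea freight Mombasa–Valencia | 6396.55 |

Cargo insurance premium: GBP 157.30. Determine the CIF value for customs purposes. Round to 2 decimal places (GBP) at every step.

CIF = FCA price + pre-shipment costs + freight + insurance
CIF = 62388.10 + 449.26 + 6396.55 + 157.30 = 69391.21

CIF value: GBP 69391.21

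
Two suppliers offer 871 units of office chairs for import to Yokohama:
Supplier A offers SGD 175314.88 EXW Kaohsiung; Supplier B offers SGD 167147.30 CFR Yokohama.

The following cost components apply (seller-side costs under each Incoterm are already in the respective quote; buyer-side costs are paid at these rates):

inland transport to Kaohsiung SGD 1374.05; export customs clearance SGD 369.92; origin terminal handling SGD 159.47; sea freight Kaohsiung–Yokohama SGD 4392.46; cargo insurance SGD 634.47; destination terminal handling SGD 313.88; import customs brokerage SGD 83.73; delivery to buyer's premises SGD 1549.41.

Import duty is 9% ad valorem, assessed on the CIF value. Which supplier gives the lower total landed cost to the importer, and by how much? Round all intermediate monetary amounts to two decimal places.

Supplier A (EXW):
CIF value = EXW price + inland to port + export clearance + origin terminal + freight + insurance = 175314.88 + 1374.05 + 369.92 + 159.47 + 4392.46 + 634.47 = 182245.25
Import duty = 182245.25 × 9% = 16402.07
Buyer bears (A): 1374.05 + 369.92 + 159.47 + 4392.46 + 634.47 + 313.88 + 83.73 + 1549.41 = 8877.39
Landed cost (A) = invoice 175314.88 + 8877.39 + duty 16402.07 = 200594.34
Supplier B (CFR):
CIF value = CFR price + insurance = 167147.30 + 634.47 = 167781.77
Import duty = 167781.77 × 9% = 15100.36
Buyer bears (B): 634.47 + 313.88 + 83.73 + 1549.41 = 2581.49
Landed cost (B) = invoice 167147.30 + 2581.49 + duty 15100.36 = 184829.15
Difference = |200594.34 − 184829.15| = 15765.19

Supplier B is cheaper by SGD 15765.19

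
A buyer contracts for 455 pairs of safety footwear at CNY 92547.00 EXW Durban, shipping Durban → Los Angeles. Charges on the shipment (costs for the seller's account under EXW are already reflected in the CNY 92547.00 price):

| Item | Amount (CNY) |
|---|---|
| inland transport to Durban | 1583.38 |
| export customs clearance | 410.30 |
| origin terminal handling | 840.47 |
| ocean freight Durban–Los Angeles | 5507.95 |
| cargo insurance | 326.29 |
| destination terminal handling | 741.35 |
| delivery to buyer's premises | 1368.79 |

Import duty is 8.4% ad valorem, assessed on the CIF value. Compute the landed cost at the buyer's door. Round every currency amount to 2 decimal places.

Total landed cost: CNY 111827.62

EXW: the seller makes goods available at their premises; the buyer bears all onward costs.
CIF value = EXW price + inland to port + export clearance + origin terminal + freight + insurance = 92547.00 + 1583.38 + 410.30 + 840.47 + 5507.95 + 326.29 = 101215.39
Import duty = 101215.39 × 8.4% = 8502.09
Buyer bears: inland to port 1583.38 + export clearance 410.30 + origin terminal 840.47 + freight 5507.95 + insurance 326.29 + destination terminal 741.35 + delivery 1368.79 + duty 8502.09 = 19280.62
Landed cost = invoice 92547.00 + 19280.62 = 111827.62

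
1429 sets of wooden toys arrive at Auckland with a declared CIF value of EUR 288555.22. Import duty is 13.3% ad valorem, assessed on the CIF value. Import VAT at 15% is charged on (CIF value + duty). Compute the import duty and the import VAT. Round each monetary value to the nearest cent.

Import duty: EUR 38377.84; import VAT: EUR 49039.96

Import duty = 288555.22 × 13.3% = 38377.84
VAT base = CIF + duty = 288555.22 + 38377.84 = 326933.06
Import VAT = 326933.06 × 15% = 49039.96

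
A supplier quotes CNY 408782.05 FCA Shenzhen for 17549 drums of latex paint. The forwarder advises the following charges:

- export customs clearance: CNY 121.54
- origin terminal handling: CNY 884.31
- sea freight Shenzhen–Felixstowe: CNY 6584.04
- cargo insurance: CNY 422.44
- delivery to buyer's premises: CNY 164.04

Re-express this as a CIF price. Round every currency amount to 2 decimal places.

CIF price: CNY 416672.84

Not relevant to the conversion: export clearance — on the seller under both FCA and CIF; already in the FCA price and stays in the CIF price. delivery — on the buyer under both terms; not part of either seller's price.
From FCA to CIF, the seller additionally bears: origin terminal, freight, insurance.
CIF price = 408782.05 + 884.31 + 6584.04 + 422.44 = 416672.84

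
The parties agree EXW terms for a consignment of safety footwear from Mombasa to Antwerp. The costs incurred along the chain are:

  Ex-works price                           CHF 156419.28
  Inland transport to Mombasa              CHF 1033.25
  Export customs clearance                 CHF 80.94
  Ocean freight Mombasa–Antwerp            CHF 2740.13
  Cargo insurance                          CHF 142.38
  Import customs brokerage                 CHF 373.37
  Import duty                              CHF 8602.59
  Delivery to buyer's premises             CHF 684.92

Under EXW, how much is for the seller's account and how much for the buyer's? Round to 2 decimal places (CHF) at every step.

Seller: CHF 156419.28; buyer: CHF 13657.58

EXW: the seller makes goods available at their premises; the buyer bears all onward costs.
Seller's account: goods 156419.28 = 156419.28
Buyer's account: inland to port 1033.25 + export clearance 80.94 + freight 2740.13 + insurance 142.38 + brokerage 373.37 + duty 8602.59 + delivery 684.92 = 13657.58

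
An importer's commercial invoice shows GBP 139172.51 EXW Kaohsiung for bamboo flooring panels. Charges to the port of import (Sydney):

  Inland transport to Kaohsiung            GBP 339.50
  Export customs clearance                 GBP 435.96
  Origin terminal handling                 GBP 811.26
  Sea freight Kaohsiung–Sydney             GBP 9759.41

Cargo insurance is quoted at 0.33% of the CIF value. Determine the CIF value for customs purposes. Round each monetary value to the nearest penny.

CIF value: GBP 151017.00

Let C be the CIF value. C = EXW price + pre-shipment costs + freight + 0.33% × C
C − 0.33% × C = 139172.51 + 339.50 + 435.96 + 811.26 + 9759.41
0.9967 × C = 150518.64
C = 150518.64 / 0.9967 = 151017.00
Insurance premium = 0.33% × 151017.00 = 498.36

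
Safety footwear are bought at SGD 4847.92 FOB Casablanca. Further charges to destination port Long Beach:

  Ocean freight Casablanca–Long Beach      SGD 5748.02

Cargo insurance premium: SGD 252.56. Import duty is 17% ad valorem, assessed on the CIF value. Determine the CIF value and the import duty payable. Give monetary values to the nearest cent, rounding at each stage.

CIF value: SGD 10848.50; import duty: SGD 1844.25

CIF = FOB price + freight + insurance
CIF = 4847.92 + 5748.02 + 252.56 = 10848.50
Import duty = 10848.50 × 17% = 1844.25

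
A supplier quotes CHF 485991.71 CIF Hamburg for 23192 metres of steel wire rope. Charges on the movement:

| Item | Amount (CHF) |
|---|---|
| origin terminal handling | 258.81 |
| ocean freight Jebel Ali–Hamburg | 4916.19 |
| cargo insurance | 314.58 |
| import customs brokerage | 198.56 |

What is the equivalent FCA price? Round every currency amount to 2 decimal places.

FCA price: CHF 480502.13

Not relevant to the conversion: brokerage — on the buyer under both terms; not part of either seller's price.
From CIF to FCA, the seller no longer bears: origin terminal, freight, insurance.
FCA price = 485991.71 − 258.81 − 4916.19 − 314.58 = 480502.13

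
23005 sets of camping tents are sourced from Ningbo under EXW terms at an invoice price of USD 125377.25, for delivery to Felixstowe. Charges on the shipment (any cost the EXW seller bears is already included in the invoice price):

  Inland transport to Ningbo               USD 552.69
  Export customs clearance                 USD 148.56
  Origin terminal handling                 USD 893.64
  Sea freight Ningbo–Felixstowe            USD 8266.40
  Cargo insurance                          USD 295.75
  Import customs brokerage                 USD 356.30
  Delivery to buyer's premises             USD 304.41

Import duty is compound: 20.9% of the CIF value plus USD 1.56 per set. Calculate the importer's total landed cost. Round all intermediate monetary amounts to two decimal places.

EXW: the seller makes goods available at their premises; the buyer bears all onward costs.
CIF value = EXW price + inland to port + export clearance + origin terminal + freight + insurance = 125377.25 + 552.69 + 148.56 + 893.64 + 8266.40 + 295.75 = 135534.29
Ad valorem component: 135534.29 × 20.9% = 28326.67
Specific component: 23005 × 1.56 = 35887.80
Import duty = 28326.67 + 35887.80 = 64214.47
Buyer bears: inland to port 552.69 + export clearance 148.56 + origin terminal 893.64 + freight 8266.40 + insurance 295.75 + brokerage 356.30 + delivery 304.41 + duty 64214.47 = 75032.22
Landed cost = invoice 125377.25 + 75032.22 = 200409.47

Total landed cost: USD 200409.47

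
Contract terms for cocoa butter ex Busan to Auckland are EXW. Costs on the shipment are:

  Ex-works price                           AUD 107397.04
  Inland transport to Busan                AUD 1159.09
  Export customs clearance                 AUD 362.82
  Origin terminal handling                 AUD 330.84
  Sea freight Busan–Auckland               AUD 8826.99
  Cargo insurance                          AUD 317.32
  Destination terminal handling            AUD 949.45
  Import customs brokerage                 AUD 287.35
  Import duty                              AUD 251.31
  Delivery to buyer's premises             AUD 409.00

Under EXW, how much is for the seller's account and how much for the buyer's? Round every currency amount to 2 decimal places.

Seller: AUD 107397.04; buyer: AUD 12894.17

EXW: the seller makes goods available at their premises; the buyer bears all onward costs.
Seller's account: goods 107397.04 = 107397.04
Buyer's account: inland to port 1159.09 + export clearance 362.82 + origin terminal 330.84 + freight 8826.99 + insurance 317.32 + destination terminal 949.45 + brokerage 287.35 + duty 251.31 + delivery 409.00 = 12894.17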